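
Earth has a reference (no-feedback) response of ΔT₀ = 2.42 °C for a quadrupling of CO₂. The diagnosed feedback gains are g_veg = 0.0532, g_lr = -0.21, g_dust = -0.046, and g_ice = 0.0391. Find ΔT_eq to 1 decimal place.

2.1 °C

Total gain g = 0.0532 − 0.21 − 0.046 + 0.0391 = -0.1637.
Amplification A = 1/(1 + 0.1637) = 0.8593.
ΔT = 2.42 × 0.8593 = 2.1 °C.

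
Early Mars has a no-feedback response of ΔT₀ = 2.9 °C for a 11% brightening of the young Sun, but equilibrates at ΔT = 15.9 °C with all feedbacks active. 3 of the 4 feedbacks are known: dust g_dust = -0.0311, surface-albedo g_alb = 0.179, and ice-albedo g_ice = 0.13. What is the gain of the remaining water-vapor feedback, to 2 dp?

0.54

Amplification A = ΔT/ΔT₀ = 15.9/2.9 = 5.483.
Total gain g = 1 − 1/A = 1 − 1/5.483 = 0.8176.
Known gains sum to -0.0311 + 0.179 + 0.13 = 0.2779.
g_wv = 0.8176 − 0.2779 = 0.54.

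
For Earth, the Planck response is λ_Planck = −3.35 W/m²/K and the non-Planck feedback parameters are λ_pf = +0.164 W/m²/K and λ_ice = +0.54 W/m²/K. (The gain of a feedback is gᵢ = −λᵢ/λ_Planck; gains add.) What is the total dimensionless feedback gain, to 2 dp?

0.21

Convert to gains: g_pf = 0.164/3.35 = 0.04896; g_ice = 0.54/3.35 = 0.1612.
Total gain g = 0.21016.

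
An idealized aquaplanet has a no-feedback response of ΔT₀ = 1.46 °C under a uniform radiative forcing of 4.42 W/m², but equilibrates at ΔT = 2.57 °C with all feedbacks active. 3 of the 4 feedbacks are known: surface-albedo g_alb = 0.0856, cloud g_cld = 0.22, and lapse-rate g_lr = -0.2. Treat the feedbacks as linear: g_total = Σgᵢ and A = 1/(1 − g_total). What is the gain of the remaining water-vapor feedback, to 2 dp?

Amplification A = ΔT/ΔT₀ = 2.57/1.46 = 1.76.
Total gain g = 1 − 1/A = 1 − 1/1.76 = 0.4318.
Known gains sum to 0.0856 + 0.22 − 0.2 = 0.1056.
g_wv = 0.4318 − 0.1056 = 0.33.

0.33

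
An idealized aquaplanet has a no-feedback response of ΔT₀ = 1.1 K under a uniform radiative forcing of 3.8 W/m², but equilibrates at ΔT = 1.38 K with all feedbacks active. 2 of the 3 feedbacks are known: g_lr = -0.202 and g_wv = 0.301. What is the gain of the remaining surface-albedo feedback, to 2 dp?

Amplification A = ΔT/ΔT₀ = 1.38/1.1 = 1.255.
Total gain g = 1 − 1/A = 1 − 1/1.255 = 0.2032.
Known gains sum to -0.202 + 0.301 = 0.099.
g_alb = 0.2032 − 0.099 = 0.10.

0.10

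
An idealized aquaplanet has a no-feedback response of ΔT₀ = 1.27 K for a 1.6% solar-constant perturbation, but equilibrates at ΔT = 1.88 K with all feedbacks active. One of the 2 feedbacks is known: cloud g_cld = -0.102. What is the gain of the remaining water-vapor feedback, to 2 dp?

0.43

Amplification A = ΔT/ΔT₀ = 1.88/1.27 = 1.48.
Total gain g = 1 − 1/A = 1 − 1/1.48 = 0.3243.
The known gain is -0.102.
g_wv = 0.3243 + 0.102 = 0.43.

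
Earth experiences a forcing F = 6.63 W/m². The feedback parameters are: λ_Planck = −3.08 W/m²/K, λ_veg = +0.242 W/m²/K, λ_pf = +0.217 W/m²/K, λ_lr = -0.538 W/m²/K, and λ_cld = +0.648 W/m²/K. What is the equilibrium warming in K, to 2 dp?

Net feedback parameter λ = (−3.08) + (+0.242) + (+0.217) + (-0.538) + (+0.648) = -2.511 W/m²/K.
ΔT = −F/λ = −6.63/(-2.511) = 2.64 K.

2.64 K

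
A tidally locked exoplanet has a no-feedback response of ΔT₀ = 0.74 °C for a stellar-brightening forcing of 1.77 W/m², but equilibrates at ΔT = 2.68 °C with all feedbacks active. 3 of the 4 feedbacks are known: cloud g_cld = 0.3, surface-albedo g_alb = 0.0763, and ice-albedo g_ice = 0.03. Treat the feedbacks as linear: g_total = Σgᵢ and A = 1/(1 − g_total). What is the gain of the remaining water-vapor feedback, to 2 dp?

Amplification A = ΔT/ΔT₀ = 2.68/0.74 = 3.622.
Total gain g = 1 − 1/A = 1 − 1/3.622 = 0.7239.
Known gains sum to 0.3 + 0.0763 + 0.03 = 0.4063.
g_wv = 0.7239 − 0.4063 = 0.32.

0.32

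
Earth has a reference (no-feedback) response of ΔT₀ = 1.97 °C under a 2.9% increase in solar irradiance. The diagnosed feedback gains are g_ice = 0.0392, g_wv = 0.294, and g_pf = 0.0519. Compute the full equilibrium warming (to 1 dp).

Total gain g = 0.0392 + 0.294 + 0.0519 = 0.3851.
Amplification A = 1/(1 − 0.3851) = 1.626.
ΔT = 1.97 × 1.626 = 3.2 °C.

3.2 °C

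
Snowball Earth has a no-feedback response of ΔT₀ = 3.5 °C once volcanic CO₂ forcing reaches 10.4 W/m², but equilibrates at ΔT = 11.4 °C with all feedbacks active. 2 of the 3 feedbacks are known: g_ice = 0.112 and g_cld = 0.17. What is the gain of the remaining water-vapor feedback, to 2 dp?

0.41

Amplification A = ΔT/ΔT₀ = 11.4/3.5 = 3.257.
Total gain g = 1 − 1/A = 1 − 1/3.257 = 0.693.
Known gains sum to 0.112 + 0.17 = 0.282.
g_wv = 0.693 − 0.282 = 0.41.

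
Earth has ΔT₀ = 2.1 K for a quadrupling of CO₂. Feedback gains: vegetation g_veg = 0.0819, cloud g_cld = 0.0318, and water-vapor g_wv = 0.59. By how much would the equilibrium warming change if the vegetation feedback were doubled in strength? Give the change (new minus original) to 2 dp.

Original: g = 0.7037, ΔT = 2.1/(1−0.7037) = 7.0874 K.
With doubled vegetation: g' = 0.7856, ΔT' = 2.1/(1−0.7856) = 9.7948 K.
Change = 9.7948 − 7.0874 = 2.71 K.

2.71 K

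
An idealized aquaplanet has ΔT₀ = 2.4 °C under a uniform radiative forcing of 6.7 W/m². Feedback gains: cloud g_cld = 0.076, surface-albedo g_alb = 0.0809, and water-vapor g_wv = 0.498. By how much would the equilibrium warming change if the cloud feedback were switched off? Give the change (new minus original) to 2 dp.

-1.26 °C

Original: g = 0.6549, ΔT = 2.4/(1−0.6549) = 6.9545 °C.
Without cloud: g' = 0.5789, ΔT' = 2.4/(1−0.5789) = 5.6994 °C.
Change = 5.6994 − 6.9545 = -1.26 °C.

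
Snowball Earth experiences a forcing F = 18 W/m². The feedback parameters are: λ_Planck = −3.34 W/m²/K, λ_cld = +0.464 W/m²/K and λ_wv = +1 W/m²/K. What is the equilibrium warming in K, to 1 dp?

Net feedback parameter λ = (−3.34) + (+0.464) + (+1) = -1.876 W/m²/K.
ΔT = −F/λ = −18/(-1.876) = 9.6 K.

9.6 K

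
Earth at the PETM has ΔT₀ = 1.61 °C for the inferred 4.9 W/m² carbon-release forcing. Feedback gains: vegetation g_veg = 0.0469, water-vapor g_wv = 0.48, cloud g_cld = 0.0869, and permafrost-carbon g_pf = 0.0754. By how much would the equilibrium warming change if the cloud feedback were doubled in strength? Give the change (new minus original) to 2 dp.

2.01 °C

Original: g = 0.6892, ΔT = 1.61/(1−0.6892) = 5.1802 °C.
With doubled cloud: g' = 0.7761, ΔT' = 1.61/(1−0.7761) = 7.1907 °C.
Change = 7.1907 − 5.1802 = 2.01 °C.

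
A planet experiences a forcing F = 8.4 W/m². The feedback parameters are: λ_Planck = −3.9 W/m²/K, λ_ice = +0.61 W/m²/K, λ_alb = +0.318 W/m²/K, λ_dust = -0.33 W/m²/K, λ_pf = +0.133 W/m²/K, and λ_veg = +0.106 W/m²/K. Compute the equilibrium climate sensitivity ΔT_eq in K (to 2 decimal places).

2.74 K

Net feedback parameter λ = (−3.9) + (+0.61) + (+0.318) + (-0.33) + (+0.133) + (+0.106) = -3.063 W/m²/K.
ΔT = −F/λ = −8.4/(-3.063) = 2.74 K.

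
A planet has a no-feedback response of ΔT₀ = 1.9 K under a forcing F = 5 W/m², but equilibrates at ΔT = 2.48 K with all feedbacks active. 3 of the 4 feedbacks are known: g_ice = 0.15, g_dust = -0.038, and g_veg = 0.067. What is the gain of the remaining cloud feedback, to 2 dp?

Amplification A = ΔT/ΔT₀ = 2.48/1.9 = 1.305.
Total gain g = 1 − 1/A = 1 − 1/1.305 = 0.2337.
Known gains sum to 0.15 − 0.038 + 0.067 = 0.179.
g_cld = 0.2337 − 0.179 = 0.05.

0.05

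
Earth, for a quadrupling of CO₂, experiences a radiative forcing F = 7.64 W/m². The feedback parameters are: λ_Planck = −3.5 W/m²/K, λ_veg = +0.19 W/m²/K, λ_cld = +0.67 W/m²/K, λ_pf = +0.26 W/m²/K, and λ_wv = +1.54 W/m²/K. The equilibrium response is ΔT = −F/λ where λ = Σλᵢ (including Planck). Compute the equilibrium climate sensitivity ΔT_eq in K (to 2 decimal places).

Net feedback parameter λ = (−3.5) + (+0.19) + (+0.67) + (+0.26) + (+1.54) = -0.84 W/m²/K.
ΔT = −F/λ = −7.64/(-0.84) = 9.10 K.

9.10 K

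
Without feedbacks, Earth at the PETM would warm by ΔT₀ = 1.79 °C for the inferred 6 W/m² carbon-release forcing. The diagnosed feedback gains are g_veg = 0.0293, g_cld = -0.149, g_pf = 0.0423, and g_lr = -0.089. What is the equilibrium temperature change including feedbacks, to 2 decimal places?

Total gain g = 0.0293 − 0.149 + 0.0423 − 0.089 = -0.1664.
Amplification A = 1/(1 + 0.1664) = 0.8573.
ΔT = 1.79 × 0.8573 = 1.53 °C.

1.53 °C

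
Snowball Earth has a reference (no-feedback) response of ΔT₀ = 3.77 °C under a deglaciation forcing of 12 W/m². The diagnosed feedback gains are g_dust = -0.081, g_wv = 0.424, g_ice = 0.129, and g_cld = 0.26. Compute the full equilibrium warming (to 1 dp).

Total gain g = -0.081 + 0.424 + 0.129 + 0.26 = 0.732.
Amplification A = 1/(1 − 0.732) = 3.731.
ΔT = 3.77 × 3.731 = 14.1 °C.

14.1 °C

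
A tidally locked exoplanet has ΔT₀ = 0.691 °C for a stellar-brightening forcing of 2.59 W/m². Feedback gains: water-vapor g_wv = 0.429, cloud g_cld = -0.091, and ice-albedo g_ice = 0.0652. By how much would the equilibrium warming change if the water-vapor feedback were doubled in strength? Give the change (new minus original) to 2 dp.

Original: g = 0.4032, ΔT = 0.691/(1−0.4032) = 1.1578 °C.
With doubled water-vapor: g' = 0.8322, ΔT' = 0.691/(1−0.8322) = 4.1180 °C.
Change = 4.1180 − 1.1578 = 2.96 °C.

2.96 °C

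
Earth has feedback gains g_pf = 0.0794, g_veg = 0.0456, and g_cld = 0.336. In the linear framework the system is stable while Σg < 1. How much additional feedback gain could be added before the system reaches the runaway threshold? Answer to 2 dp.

0.54

Current total gain = 0.0794 + 0.0456 + 0.336 = 0.461.
Margin to runaway = 1 − 0.461 = 0.54.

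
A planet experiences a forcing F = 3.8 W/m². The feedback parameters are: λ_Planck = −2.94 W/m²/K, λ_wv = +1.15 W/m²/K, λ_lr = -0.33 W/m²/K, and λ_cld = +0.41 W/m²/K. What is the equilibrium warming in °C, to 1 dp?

2.2 °C

Net feedback parameter λ = (−2.94) + (+1.15) + (-0.33) + (+0.41) = -1.71 W/m²/K.
ΔT = −F/λ = −3.8/(-1.71) = 2.2 °C.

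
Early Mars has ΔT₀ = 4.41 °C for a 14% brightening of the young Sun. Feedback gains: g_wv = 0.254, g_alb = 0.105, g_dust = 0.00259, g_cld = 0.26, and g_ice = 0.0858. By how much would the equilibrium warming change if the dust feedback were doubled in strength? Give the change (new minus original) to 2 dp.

0.13 °C

Original: g = 0.70739, ΔT = 4.41/(1−0.70739) = 15.0713 °C.
With doubled dust: g' = 0.70998, ΔT' = 4.41/(1−0.70998) = 15.2058 °C.
Change = 15.2058 − 15.0713 = 0.13 °C.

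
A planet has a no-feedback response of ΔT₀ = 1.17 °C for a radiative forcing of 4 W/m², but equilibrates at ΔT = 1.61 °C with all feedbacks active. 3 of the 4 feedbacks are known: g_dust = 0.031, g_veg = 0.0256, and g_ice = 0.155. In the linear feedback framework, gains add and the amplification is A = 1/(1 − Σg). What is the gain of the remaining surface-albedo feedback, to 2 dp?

0.06

Amplification A = ΔT/ΔT₀ = 1.61/1.17 = 1.376.
Total gain g = 1 − 1/A = 1 − 1/1.376 = 0.2733.
Known gains sum to 0.031 + 0.0256 + 0.155 = 0.2116.
g_alb = 0.2733 − 0.2116 = 0.06.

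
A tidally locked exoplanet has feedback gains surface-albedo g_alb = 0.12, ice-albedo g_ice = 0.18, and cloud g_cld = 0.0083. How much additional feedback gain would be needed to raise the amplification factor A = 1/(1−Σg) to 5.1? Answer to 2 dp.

0.50

Current total gain = 0.3083.
Target gain for A = 5.1: g* = 1 − 1/5.1 = 0.8039.
Additional gain needed = 0.8039 − 0.3083 = 0.50.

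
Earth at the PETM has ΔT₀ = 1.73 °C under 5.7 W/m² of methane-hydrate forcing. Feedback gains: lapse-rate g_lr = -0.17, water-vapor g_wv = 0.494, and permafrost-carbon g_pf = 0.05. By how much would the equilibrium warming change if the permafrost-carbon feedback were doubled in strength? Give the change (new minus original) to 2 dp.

Original: g = 0.374, ΔT = 1.73/(1−0.374) = 2.7636 °C.
With doubled permafrost-carbon: g' = 0.424, ΔT' = 1.73/(1−0.424) = 3.0035 °C.
Change = 3.0035 − 2.7636 = 0.24 °C.

0.24 °C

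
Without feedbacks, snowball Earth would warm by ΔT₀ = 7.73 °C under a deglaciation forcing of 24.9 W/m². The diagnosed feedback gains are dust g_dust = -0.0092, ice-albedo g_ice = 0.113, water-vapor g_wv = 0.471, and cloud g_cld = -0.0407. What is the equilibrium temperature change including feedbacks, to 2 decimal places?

Total gain g = -0.0092 + 0.113 + 0.471 − 0.0407 = 0.5341.
Amplification A = 1/(1 − 0.5341) = 2.146.
ΔT = 7.73 × 2.146 = 16.59 °C.

16.59 °C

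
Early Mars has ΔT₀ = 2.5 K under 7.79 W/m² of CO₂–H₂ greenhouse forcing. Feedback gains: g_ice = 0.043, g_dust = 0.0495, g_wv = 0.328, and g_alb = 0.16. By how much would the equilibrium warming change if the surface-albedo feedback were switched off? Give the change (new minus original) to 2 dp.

-1.65 K

Original: g = 0.5805, ΔT = 2.5/(1−0.5805) = 5.9595 K.
Without surface-albedo: g' = 0.4205, ΔT' = 2.5/(1−0.4205) = 4.3141 K.
Change = 4.3141 − 5.9595 = -1.65 K.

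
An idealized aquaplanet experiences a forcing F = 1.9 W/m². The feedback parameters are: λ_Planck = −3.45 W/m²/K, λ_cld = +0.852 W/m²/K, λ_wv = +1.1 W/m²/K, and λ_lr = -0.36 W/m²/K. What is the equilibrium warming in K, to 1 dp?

Net feedback parameter λ = (−3.45) + (+0.852) + (+1.1) + (-0.36) = -1.858 W/m²/K.
ΔT = −F/λ = −1.9/(-1.858) = 1.0 K.

1.0 K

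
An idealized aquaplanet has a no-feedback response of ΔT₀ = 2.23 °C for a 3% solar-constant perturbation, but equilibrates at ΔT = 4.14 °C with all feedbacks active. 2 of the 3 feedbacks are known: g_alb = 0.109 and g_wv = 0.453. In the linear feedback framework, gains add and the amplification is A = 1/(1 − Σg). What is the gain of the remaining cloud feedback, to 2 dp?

-0.10

Amplification A = ΔT/ΔT₀ = 4.14/2.23 = 1.857.
Total gain g = 1 − 1/A = 1 − 1/1.857 = 0.4615.
Known gains sum to 0.109 + 0.453 = 0.562.
g_cld = 0.4615 − 0.562 = -0.10.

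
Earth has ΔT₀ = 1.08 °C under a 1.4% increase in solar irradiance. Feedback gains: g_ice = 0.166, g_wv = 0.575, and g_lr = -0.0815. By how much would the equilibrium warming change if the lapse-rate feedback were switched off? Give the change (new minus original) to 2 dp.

Original: g = 0.6595, ΔT = 1.08/(1−0.6595) = 3.1718 °C.
Without lapse-rate: g' = 0.741, ΔT' = 1.08/(1−0.741) = 4.1699 °C.
Change = 4.1699 − 3.1718 = 1.00 °C.

1.00 °C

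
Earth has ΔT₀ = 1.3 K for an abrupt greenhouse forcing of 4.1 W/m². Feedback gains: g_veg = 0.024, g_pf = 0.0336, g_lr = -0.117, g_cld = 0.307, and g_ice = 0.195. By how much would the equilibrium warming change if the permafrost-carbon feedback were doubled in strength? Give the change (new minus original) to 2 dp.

Original: g = 0.4426, ΔT = 1.3/(1−0.4426) = 2.3323 K.
With doubled permafrost-carbon: g' = 0.4762, ΔT' = 1.3/(1−0.4762) = 2.4819 K.
Change = 2.4819 − 2.3323 = 0.15 K.

0.15 K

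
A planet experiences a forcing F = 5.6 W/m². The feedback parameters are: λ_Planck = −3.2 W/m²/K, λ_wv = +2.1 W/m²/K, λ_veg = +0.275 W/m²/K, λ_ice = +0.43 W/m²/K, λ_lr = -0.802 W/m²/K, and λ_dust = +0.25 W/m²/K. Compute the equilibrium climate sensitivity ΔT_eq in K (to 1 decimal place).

Net feedback parameter λ = (−3.2) + (+2.1) + (+0.275) + (+0.43) + (-0.802) + (+0.25) = -0.947 W/m²/K.
ΔT = −F/λ = −5.6/(-0.947) = 5.9 K.

5.9 K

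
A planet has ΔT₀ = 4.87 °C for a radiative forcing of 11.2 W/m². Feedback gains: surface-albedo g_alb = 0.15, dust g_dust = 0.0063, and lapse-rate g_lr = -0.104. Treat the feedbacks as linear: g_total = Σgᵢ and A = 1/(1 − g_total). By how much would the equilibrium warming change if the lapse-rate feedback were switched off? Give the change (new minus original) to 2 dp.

Original: g = 0.0523, ΔT = 4.87/(1−0.0523) = 5.1388 °C.
Without lapse-rate: g' = 0.1563, ΔT' = 4.87/(1−0.1563) = 5.7722 °C.
Change = 5.7722 − 5.1388 = 0.63 °C.

0.63 °C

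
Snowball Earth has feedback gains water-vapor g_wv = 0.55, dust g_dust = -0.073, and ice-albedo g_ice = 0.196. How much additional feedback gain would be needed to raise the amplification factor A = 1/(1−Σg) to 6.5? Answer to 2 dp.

Current total gain = 0.673.
Target gain for A = 6.5: g* = 1 − 1/6.5 = 0.8462.
Additional gain needed = 0.8462 − 0.673 = 0.17.

0.17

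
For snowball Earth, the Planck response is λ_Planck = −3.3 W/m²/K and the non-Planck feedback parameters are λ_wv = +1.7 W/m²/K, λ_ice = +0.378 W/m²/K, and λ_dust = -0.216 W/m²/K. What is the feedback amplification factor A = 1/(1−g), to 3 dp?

2.295

Convert to gains: g_wv = 1.7/3.3 = 0.5152; g_ice = 0.378/3.3 = 0.1145; g_dust = -0.216/3.3 = -0.06545.
Total gain g = 0.56425.
A = 1/(1 − 0.56425) = 2.295.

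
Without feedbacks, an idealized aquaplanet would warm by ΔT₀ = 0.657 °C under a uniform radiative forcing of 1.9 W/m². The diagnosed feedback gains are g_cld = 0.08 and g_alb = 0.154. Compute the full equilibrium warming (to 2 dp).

0.86 °C

Total gain g = 0.08 + 0.154 = 0.234.
Amplification A = 1/(1 − 0.234) = 1.305.
ΔT = 0.657 × 1.305 = 0.86 °C.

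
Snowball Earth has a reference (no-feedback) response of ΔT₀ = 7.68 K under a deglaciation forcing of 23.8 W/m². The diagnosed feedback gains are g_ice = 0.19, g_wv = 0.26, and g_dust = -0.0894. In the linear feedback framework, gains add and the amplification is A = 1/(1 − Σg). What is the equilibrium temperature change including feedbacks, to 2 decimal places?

Total gain g = 0.19 + 0.26 − 0.0894 = 0.3606.
Amplification A = 1/(1 − 0.3606) = 1.564.
ΔT = 7.68 × 1.564 = 12.01 K.

12.01 K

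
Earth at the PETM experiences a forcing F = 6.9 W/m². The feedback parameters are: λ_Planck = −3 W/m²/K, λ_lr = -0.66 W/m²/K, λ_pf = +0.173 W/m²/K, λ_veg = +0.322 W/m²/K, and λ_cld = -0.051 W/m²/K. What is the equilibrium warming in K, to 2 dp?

2.15 K

Net feedback parameter λ = (−3) + (-0.66) + (+0.173) + (+0.322) + (-0.051) = -3.216 W/m²/K.
ΔT = −F/λ = −6.9/(-3.216) = 2.15 K.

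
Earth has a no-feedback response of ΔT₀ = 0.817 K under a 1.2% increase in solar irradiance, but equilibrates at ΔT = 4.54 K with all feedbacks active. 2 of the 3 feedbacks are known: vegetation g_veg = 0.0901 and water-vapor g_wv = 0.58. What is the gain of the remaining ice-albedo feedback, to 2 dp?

Amplification A = ΔT/ΔT₀ = 4.54/0.817 = 5.557.
Total gain g = 1 − 1/A = 1 − 1/5.557 = 0.82.
Known gains sum to 0.0901 + 0.58 = 0.6701.
g_ice = 0.82 − 0.6701 = 0.15.

0.15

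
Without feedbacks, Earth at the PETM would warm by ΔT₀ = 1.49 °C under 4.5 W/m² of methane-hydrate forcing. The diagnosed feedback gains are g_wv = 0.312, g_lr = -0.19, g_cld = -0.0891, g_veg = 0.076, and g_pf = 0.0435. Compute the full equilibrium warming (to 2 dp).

1.76 °C

Total gain g = 0.312 − 0.19 − 0.0891 + 0.076 + 0.0435 = 0.1524.
Amplification A = 1/(1 − 0.1524) = 1.18.
ΔT = 1.49 × 1.18 = 1.76 °C.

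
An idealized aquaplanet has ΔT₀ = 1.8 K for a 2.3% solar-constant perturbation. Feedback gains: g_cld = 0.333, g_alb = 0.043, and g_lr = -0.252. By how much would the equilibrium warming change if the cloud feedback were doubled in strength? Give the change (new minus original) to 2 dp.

Original: g = 0.124, ΔT = 1.8/(1−0.124) = 2.0548 K.
With doubled cloud: g' = 0.457, ΔT' = 1.8/(1−0.457) = 3.3149 K.
Change = 3.3149 − 2.0548 = 1.26 K.

1.26 K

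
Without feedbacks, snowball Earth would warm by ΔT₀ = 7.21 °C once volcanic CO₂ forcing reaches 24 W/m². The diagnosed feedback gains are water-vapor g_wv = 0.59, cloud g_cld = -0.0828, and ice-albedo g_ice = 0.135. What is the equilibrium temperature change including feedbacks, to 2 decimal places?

20.15 °C

Total gain g = 0.59 − 0.0828 + 0.135 = 0.6422.
Amplification A = 1/(1 − 0.6422) = 2.795.
ΔT = 7.21 × 2.795 = 20.15 °C.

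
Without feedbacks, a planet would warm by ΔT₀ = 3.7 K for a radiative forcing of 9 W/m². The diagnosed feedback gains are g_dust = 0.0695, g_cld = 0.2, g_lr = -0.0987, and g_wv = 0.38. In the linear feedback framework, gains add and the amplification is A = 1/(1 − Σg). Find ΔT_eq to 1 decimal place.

8.2 K

Total gain g = 0.0695 + 0.2 − 0.0987 + 0.38 = 0.5508.
Amplification A = 1/(1 − 0.5508) = 2.226.
ΔT = 3.7 × 2.226 = 8.2 K.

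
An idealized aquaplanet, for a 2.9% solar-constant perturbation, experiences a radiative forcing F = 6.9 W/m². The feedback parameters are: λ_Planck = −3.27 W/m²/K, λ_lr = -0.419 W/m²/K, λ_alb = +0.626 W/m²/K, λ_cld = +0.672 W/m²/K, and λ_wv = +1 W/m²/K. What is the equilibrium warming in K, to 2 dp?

Net feedback parameter λ = (−3.27) + (-0.419) + (+0.626) + (+0.672) + (+1) = -1.391 W/m²/K.
ΔT = −F/λ = −6.9/(-1.391) = 4.96 K.

4.96 K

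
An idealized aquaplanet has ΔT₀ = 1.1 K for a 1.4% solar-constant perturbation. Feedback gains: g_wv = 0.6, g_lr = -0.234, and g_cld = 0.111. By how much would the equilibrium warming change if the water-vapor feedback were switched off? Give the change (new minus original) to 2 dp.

Original: g = 0.477, ΔT = 1.1/(1−0.477) = 2.1033 K.
Without water-vapor: g' = -0.123, ΔT' = 1.1/(1+0.123) = 0.9795 K.
Change = 0.9795 − 2.1033 = -1.12 K.

-1.12 K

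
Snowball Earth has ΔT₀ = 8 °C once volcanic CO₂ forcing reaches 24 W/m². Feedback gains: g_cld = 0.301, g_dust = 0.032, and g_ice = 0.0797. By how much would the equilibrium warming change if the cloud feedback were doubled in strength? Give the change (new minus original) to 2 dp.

Original: g = 0.4127, ΔT = 8/(1−0.4127) = 13.6217 °C.
With doubled cloud: g' = 0.7137, ΔT' = 8/(1−0.7137) = 27.9427 °C.
Change = 27.9427 − 13.6217 = 14.32 °C.

14.32 °C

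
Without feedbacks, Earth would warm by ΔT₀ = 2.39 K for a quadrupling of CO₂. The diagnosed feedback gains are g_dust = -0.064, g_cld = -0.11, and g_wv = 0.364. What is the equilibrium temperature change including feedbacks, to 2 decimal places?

2.95 K

Total gain g = -0.064 − 0.11 + 0.364 = 0.19.
Amplification A = 1/(1 − 0.19) = 1.235.
ΔT = 2.39 × 1.235 = 2.95 K.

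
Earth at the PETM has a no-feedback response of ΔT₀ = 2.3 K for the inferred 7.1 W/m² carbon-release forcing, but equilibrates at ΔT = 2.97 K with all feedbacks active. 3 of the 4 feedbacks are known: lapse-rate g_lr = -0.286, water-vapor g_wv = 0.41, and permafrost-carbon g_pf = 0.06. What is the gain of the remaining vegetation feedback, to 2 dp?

Amplification A = ΔT/ΔT₀ = 2.97/2.3 = 1.291.
Total gain g = 1 − 1/A = 1 − 1/1.291 = 0.2254.
Known gains sum to -0.286 + 0.41 + 0.06 = 0.184.
g_veg = 0.2254 − 0.184 = 0.04.

0.04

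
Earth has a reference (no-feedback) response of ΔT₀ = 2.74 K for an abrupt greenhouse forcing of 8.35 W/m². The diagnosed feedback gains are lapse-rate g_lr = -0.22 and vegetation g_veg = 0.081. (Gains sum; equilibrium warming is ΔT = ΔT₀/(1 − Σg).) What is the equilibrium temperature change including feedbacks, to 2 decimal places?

2.41 K

Total gain g = -0.22 + 0.081 = -0.139.
Amplification A = 1/(1 + 0.139) = 0.878.
ΔT = 2.74 × 0.878 = 2.41 K.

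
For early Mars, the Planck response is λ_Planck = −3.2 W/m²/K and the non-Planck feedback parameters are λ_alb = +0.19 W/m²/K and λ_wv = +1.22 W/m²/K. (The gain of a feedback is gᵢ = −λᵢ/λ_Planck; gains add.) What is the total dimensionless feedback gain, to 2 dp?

0.44

Convert to gains: g_alb = 0.19/3.2 = 0.05937; g_wv = 1.22/3.2 = 0.3812.
Total gain g = 0.44057.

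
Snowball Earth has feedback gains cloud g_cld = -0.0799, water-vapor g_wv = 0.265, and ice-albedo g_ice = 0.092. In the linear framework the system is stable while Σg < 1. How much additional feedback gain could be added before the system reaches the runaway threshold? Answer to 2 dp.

Current total gain = -0.0799 + 0.265 + 0.092 = 0.2771.
Margin to runaway = 1 − 0.2771 = 0.72.

0.72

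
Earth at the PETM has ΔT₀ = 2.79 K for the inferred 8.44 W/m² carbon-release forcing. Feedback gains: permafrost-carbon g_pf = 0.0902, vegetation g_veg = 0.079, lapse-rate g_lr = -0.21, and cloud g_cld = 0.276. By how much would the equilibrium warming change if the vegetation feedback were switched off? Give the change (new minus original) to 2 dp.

-0.34 K

Original: g = 0.2352, ΔT = 2.79/(1−0.2352) = 3.6480 K.
Without vegetation: g' = 0.1562, ΔT' = 2.79/(1−0.1562) = 3.3065 K.
Change = 3.3065 − 3.6480 = -0.34 K.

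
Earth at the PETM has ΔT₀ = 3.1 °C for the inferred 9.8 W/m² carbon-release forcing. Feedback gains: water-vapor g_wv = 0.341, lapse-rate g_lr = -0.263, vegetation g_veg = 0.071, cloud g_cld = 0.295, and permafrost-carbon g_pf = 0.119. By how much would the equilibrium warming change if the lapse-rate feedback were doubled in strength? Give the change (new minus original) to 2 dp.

-2.67 °C

Original: g = 0.563, ΔT = 3.1/(1−0.563) = 7.0938 °C.
With doubled lapse-rate: g' = 0.3, ΔT' = 3.1/(1−0.3) = 4.4286 °C.
Change = 4.4286 − 7.0938 = -2.67 °C.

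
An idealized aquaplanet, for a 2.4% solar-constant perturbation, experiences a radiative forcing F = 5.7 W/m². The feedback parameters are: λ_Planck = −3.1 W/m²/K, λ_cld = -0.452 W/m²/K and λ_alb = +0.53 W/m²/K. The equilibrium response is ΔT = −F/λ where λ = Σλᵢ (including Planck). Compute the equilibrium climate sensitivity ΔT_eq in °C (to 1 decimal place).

Net feedback parameter λ = (−3.1) + (-0.452) + (+0.53) = -3.022 W/m²/K.
ΔT = −F/λ = −5.7/(-3.022) = 1.9 °C.

1.9 °C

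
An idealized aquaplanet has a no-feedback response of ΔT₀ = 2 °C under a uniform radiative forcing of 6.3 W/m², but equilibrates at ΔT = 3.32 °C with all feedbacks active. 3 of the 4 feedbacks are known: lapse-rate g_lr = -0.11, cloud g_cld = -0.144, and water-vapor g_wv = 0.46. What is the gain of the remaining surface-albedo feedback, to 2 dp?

Amplification A = ΔT/ΔT₀ = 3.32/2 = 1.66.
Total gain g = 1 − 1/A = 1 − 1/1.66 = 0.3976.
Known gains sum to -0.11 − 0.144 + 0.46 = 0.206.
g_alb = 0.3976 − 0.206 = 0.19.

0.19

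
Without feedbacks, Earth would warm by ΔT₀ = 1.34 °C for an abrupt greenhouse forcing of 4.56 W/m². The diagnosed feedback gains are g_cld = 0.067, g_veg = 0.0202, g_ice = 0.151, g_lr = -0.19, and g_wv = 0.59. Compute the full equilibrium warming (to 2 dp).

Total gain g = 0.067 + 0.0202 + 0.151 − 0.19 + 0.59 = 0.6382.
Amplification A = 1/(1 − 0.6382) = 2.764.
ΔT = 1.34 × 2.764 = 3.70 °C.

3.70 °C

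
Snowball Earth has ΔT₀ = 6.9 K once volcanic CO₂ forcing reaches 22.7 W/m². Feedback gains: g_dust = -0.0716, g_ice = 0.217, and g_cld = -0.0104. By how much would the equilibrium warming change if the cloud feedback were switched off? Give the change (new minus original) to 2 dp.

0.10 K

Original: g = 0.135, ΔT = 6.9/(1−0.135) = 7.9769 K.
Without cloud: g' = 0.1454, ΔT' = 6.9/(1−0.1454) = 8.0740 K.
Change = 8.0740 − 7.9769 = 0.10 K.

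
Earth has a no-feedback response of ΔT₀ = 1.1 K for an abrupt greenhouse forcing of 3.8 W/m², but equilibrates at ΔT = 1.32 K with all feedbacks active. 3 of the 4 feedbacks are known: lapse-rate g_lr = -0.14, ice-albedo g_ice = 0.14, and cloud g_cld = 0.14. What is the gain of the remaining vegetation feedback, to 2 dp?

Amplification A = ΔT/ΔT₀ = 1.32/1.1 = 1.2.
Total gain g = 1 − 1/A = 1 − 1/1.2 = 0.1667.
Known gains sum to -0.14 + 0.14 + 0.14 = 0.14.
g_veg = 0.1667 − 0.14 = 0.03.

0.03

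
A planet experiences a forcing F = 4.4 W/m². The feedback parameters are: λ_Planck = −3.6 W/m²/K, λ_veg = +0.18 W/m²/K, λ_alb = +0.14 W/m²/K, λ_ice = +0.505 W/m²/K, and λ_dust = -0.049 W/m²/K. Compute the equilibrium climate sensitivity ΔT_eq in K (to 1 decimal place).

1.6 K

Net feedback parameter λ = (−3.6) + (+0.18) + (+0.14) + (+0.505) + (-0.049) = -2.824 W/m²/K.
ΔT = −F/λ = −4.4/(-2.824) = 1.6 K.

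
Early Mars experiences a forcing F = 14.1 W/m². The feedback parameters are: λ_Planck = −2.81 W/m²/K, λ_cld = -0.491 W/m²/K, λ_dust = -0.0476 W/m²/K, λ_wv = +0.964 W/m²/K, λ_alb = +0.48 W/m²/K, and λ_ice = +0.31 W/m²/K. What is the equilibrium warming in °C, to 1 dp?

Net feedback parameter λ = (−2.81) + (-0.491) + (-0.0476) + (+0.964) + (+0.48) + (+0.31) = -1.5946 W/m²/K.
ΔT = −F/λ = −14.1/(-1.5946) = 8.8 °C.

8.8 °C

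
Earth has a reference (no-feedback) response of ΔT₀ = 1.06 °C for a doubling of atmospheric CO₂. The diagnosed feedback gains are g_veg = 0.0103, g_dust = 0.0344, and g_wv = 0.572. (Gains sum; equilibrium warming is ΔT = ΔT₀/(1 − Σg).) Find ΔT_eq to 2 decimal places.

2.77 °C

Total gain g = 0.0103 + 0.0344 + 0.572 = 0.6167.
Amplification A = 1/(1 − 0.6167) = 2.609.
ΔT = 1.06 × 2.609 = 2.77 °C.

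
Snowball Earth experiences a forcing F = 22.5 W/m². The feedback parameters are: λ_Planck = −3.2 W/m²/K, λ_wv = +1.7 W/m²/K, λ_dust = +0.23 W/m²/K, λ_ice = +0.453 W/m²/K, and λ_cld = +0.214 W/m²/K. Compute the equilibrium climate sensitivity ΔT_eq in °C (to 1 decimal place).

Net feedback parameter λ = (−3.2) + (+1.7) + (+0.23) + (+0.453) + (+0.214) = -0.603 W/m²/K.
ΔT = −F/λ = −22.5/(-0.603) = 37.3 °C.

37.3 °C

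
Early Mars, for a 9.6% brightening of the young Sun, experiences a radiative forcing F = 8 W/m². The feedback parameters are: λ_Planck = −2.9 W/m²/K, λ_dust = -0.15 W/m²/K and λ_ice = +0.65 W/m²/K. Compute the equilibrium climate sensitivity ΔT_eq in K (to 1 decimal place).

Net feedback parameter λ = (−2.9) + (-0.15) + (+0.65) = -2.4 W/m²/K.
ΔT = −F/λ = −8/(-2.4) = 3.3 K.

3.3 K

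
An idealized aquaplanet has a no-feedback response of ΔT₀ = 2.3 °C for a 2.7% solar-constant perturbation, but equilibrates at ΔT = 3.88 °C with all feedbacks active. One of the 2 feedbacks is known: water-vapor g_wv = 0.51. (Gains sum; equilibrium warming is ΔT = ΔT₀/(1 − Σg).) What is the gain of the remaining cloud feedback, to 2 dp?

-0.10

Amplification A = ΔT/ΔT₀ = 3.88/2.3 = 1.687.
Total gain g = 1 − 1/A = 1 − 1/1.687 = 0.4072.
The known gain is 0.51.
g_cld = 0.4072 − 0.51 = -0.10.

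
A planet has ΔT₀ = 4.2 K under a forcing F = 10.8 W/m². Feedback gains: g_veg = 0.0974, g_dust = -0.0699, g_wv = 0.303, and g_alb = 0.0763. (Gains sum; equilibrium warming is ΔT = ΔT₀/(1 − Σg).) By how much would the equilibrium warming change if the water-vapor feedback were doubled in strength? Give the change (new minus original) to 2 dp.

Original: g = 0.4068, ΔT = 4.2/(1−0.4068) = 7.0802 K.
With doubled water-vapor: g' = 0.7098, ΔT' = 4.2/(1−0.7098) = 14.4728 K.
Change = 14.4728 − 7.0802 = 7.39 K.

7.39 K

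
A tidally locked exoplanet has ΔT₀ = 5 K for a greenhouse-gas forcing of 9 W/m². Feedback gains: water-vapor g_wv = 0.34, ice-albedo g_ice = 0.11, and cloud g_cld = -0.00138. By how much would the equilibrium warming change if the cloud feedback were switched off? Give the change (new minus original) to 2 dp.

0.02 K

Original: g = 0.44862, ΔT = 5/(1−0.44862) = 9.0682 K.
Without cloud: g' = 0.45, ΔT' = 5/(1−0.45) = 9.0909 K.
Change = 9.0909 − 9.0682 = 0.02 K.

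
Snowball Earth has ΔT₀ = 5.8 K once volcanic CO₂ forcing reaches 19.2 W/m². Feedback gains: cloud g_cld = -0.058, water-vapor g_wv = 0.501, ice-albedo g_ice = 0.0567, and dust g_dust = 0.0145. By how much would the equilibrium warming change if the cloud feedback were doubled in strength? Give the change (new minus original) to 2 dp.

-1.27 K

Original: g = 0.5142, ΔT = 5.8/(1−0.5142) = 11.9391 K.
With doubled cloud: g' = 0.4562, ΔT' = 5.8/(1−0.4562) = 10.6657 K.
Change = 10.6657 − 11.9391 = -1.27 K.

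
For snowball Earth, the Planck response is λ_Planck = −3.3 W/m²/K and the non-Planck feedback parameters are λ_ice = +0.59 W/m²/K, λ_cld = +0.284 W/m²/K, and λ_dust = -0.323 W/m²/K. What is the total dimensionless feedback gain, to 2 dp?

Convert to gains: g_ice = 0.59/3.3 = 0.1788; g_cld = 0.284/3.3 = 0.08606; g_dust = -0.323/3.3 = -0.09788.
Total gain g = 0.16698.

0.17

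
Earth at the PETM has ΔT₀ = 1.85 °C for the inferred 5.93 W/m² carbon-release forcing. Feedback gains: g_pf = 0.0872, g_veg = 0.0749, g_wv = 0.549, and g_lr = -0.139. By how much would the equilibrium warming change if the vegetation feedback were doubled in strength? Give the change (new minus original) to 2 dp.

Original: g = 0.5721, ΔT = 1.85/(1−0.5721) = 4.3234 °C.
With doubled vegetation: g' = 0.647, ΔT' = 1.85/(1−0.647) = 5.2408 °C.
Change = 5.2408 − 4.3234 = 0.92 °C.

0.92 °C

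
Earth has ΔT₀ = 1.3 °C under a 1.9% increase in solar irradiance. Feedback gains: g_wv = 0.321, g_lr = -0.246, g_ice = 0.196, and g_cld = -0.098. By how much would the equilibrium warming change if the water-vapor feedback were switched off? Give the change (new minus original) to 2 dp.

Original: g = 0.173, ΔT = 1.3/(1−0.173) = 1.5719 °C.
Without water-vapor: g' = -0.148, ΔT' = 1.3/(1+0.148) = 1.1324 °C.
Change = 1.1324 − 1.5719 = -0.44 °C.

-0.44 °C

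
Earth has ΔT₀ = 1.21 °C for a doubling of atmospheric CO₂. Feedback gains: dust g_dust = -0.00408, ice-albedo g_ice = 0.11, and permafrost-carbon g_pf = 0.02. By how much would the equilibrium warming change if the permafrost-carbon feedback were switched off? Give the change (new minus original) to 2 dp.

-0.03 °C

Original: g = 0.12592, ΔT = 1.21/(1−0.12592) = 1.3843 °C.
Without permafrost-carbon: g' = 0.10592, ΔT' = 1.21/(1−0.10592) = 1.3533 °C.
Change = 1.3533 − 1.3843 = -0.03 °C.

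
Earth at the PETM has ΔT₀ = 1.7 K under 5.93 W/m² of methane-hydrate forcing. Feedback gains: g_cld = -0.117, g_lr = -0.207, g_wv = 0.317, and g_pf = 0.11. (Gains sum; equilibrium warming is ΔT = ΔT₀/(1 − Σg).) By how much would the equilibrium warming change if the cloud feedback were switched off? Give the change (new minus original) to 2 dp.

0.28 K

Original: g = 0.103, ΔT = 1.7/(1−0.103) = 1.8952 K.
Without cloud: g' = 0.22, ΔT' = 1.7/(1−0.22) = 2.1795 K.
Change = 2.1795 − 1.8952 = 0.28 K.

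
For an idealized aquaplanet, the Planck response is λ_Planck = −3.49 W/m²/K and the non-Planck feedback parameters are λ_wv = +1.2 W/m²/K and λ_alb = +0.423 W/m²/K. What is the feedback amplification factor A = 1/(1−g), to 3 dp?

1.869

Convert to gains: g_wv = 1.2/3.49 = 0.3438; g_alb = 0.423/3.49 = 0.1212.
Total gain g = 0.465.
A = 1/(1 − 0.465) = 1.869.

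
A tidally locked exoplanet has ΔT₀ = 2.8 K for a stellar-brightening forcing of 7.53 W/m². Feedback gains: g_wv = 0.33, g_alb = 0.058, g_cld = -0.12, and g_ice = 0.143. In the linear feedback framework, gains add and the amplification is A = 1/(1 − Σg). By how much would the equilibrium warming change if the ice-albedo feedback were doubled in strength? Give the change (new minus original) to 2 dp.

Original: g = 0.411, ΔT = 2.8/(1−0.411) = 4.7538 K.
With doubled ice-albedo: g' = 0.554, ΔT' = 2.8/(1−0.554) = 6.2780 K.
Change = 6.2780 − 4.7538 = 1.52 K.

1.52 K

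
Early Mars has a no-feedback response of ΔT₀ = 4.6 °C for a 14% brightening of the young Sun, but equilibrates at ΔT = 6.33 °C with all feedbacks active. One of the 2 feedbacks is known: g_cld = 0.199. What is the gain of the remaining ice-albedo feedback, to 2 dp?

Amplification A = ΔT/ΔT₀ = 6.33/4.6 = 1.376.
Total gain g = 1 − 1/A = 1 − 1/1.376 = 0.2733.
The known gain is 0.199.
g_ice = 0.2733 − 0.199 = 0.07.

0.07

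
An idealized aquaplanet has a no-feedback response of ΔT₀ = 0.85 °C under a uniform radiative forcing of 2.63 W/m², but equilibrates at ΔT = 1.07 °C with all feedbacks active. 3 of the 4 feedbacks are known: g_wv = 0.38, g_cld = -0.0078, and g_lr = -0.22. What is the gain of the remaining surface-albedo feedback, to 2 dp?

0.05

Amplification A = ΔT/ΔT₀ = 1.07/0.85 = 1.259.
Total gain g = 1 − 1/A = 1 − 1/1.259 = 0.2057.
Known gains sum to 0.38 − 0.0078 − 0.22 = 0.1522.
g_alb = 0.2057 − 0.1522 = 0.05.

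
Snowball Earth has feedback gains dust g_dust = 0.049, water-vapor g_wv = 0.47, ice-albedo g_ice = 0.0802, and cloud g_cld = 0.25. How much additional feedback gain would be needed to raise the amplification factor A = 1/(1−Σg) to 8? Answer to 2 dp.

0.03

Current total gain = 0.8492.
Target gain for A = 8: g* = 1 − 1/8 = 0.875.
Additional gain needed = 0.875 − 0.8492 = 0.03.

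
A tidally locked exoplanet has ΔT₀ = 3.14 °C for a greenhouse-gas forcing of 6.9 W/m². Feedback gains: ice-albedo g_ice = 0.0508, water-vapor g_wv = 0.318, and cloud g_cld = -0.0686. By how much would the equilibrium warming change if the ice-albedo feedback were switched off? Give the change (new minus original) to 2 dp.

-0.30 °C

Original: g = 0.3002, ΔT = 3.14/(1−0.3002) = 4.4870 °C.
Without ice-albedo: g' = 0.2494, ΔT' = 3.14/(1−0.2494) = 4.1833 °C.
Change = 4.1833 − 4.4870 = -0.30 °C.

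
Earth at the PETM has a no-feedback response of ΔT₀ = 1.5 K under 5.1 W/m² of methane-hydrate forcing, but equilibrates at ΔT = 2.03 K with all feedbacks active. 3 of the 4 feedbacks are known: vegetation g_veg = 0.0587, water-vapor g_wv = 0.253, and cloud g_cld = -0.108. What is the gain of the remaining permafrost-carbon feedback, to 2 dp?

0.06

Amplification A = ΔT/ΔT₀ = 2.03/1.5 = 1.353.
Total gain g = 1 − 1/A = 1 − 1/1.353 = 0.2609.
Known gains sum to 0.0587 + 0.253 − 0.108 = 0.2037.
g_pf = 0.2609 − 0.2037 = 0.06.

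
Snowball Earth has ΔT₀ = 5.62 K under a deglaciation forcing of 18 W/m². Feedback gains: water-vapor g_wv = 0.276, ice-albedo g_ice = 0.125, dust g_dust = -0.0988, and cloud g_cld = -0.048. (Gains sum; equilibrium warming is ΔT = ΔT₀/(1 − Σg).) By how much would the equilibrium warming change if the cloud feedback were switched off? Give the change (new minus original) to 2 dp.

Original: g = 0.2542, ΔT = 5.62/(1−0.2542) = 7.5355 K.
Without cloud: g' = 0.3022, ΔT' = 5.62/(1−0.3022) = 8.0539 K.
Change = 8.0539 − 7.5355 = 0.52 K.

0.52 K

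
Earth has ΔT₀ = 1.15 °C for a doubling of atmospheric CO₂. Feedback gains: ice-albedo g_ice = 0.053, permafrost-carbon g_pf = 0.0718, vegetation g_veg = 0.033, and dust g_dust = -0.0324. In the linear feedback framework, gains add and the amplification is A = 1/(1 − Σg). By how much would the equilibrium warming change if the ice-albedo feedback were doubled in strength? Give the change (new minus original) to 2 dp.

0.08 °C

Original: g = 0.1254, ΔT = 1.15/(1−0.1254) = 1.3149 °C.
With doubled ice-albedo: g' = 0.1784, ΔT' = 1.15/(1−0.1784) = 1.3997 °C.
Change = 1.3997 − 1.3149 = 0.08 °C.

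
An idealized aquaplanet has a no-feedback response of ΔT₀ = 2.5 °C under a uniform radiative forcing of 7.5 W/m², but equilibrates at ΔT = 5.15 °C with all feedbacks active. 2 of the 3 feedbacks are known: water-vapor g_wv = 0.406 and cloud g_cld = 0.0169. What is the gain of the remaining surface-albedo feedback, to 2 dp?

0.09

Amplification A = ΔT/ΔT₀ = 5.15/2.5 = 2.06.
Total gain g = 1 − 1/A = 1 − 1/2.06 = 0.5146.
Known gains sum to 0.406 + 0.0169 = 0.4229.
g_alb = 0.5146 − 0.4229 = 0.09.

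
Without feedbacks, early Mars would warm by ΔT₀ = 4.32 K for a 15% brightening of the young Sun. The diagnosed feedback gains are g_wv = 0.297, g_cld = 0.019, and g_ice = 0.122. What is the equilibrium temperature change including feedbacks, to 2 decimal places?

7.69 K

Total gain g = 0.297 + 0.019 + 0.122 = 0.438.
Amplification A = 1/(1 − 0.438) = 1.779.
ΔT = 4.32 × 1.779 = 7.69 K.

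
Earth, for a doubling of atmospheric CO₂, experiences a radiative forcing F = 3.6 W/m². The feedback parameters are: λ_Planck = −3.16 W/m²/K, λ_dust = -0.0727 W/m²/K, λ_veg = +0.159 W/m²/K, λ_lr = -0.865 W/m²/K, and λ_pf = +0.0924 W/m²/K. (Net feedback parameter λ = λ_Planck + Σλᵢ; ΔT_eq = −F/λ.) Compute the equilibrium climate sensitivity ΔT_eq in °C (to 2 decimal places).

Net feedback parameter λ = (−3.16) + (-0.0727) + (+0.159) + (-0.865) + (+0.0924) = -3.8463 W/m²/K.
ΔT = −F/λ = −3.6/(-3.8463) = 0.94 °C.

0.94 °C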